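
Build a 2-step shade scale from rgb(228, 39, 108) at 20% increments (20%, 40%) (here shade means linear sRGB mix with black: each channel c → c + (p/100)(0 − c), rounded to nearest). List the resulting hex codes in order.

#b61f56, #891741

20%: (228 − 45.6 = 182.4→182, 39 − 7.8 = 31.2→31, 108 − 21.6 = 86.4→86) → #b61f56
40%: (228 − 91.2 = 136.8→137, 39 − 15.6 = 23.4→23, 108 − 43.2 = 64.8→65) → #891741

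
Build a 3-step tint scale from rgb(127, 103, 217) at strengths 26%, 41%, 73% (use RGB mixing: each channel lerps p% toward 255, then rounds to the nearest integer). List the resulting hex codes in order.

#A08FE3, #B3A5E9, #DCD6F5

26%: (127 + 33.28 = 160.28→160, 103 + 39.52 = 142.52→143, 217 + 9.88 = 226.88→227) → #A08FE3
41%: (127 + 52.48 = 179.48→179, 103 + 62.32 = 165.32→165, 217 + 15.58 = 232.58→233) → #B3A5E9
73%: (127 + 93.44 = 220.44→220, 103 + 110.96 = 213.96→214, 217 + 27.74 = 244.74→245) → #DCD6F5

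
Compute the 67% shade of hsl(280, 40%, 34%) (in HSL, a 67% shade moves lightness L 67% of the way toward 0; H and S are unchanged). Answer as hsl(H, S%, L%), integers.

hsl(280, 40%, 11%)

L moves 67% from 34 toward 0: 34 − 22.78 = 11.22 → 11.
H and S are unchanged.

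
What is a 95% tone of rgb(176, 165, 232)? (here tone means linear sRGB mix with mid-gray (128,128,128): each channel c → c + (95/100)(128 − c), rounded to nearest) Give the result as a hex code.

Lerp each channel 95% toward 128:
  R: 176 − 45.6 = 130.4 → 130
  G: 165 − 35.15 = 129.85 → 130
  B: 232 + 0.95×(128−232) = 232 − 98.8 = 133.2 → 133
rgb(130, 130, 133) = #828285.

#828285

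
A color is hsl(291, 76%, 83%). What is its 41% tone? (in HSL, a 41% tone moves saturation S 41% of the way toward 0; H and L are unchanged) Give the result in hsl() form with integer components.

hsl(291, 45%, 83%)

S moves 41% from 76 toward 0: 76 − 31.16 = 44.84 → 45.
H and L are unchanged.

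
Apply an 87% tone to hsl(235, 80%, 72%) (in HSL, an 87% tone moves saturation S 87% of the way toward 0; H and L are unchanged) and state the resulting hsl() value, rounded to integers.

S moves 87% from 80 toward 0: 80 − 69.6 = 10.4 → 10.
H and L are unchanged.

hsl(235, 10%, 72%)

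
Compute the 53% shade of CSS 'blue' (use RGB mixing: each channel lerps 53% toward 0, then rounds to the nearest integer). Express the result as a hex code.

#000078

CSS blue is rgb(0, 0, 255).
A 53% shade moves each channel 53% toward 0:
  R: 0 + 0 = 0 → 0
  G: 0 + 0.53×(0−0) = 0 + 0 = 0 → 0
  B: 255 + 0.53×(0−255) = 255 − 135.15 = 119.85 → 120
rgb(0, 0, 120) = #000078.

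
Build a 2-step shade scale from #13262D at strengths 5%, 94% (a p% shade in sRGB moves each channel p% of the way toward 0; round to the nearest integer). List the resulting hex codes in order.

#13262D is rgb(19, 38, 45).
5%: (19 − 0.95 = 18.05→18, 38 − 1.9 = 36.1→36, 45 − 2.25 = 42.75→43) → #12242B
94%: (19 − 17.86 = 1.14→1, 38 − 35.72 = 2.28→2, 45 − 42.3 = 2.7→3) → #010203

#12242B, #010203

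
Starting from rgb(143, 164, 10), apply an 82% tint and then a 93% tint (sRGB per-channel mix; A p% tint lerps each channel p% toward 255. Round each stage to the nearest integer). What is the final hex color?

An 82% tint moves each channel 82% toward 255:
  R: 143 + 0.82×(255−143) = 143 + 91.84 = 234.84 → 235
  G: 164 + 74.62 = 238.62 → 239
  B: 10 + 0.82×(255−10) = 10 + 200.9 = 210.9 → 211
After the tint: rgb(235, 239, 211) = #ebefd3.
A 93% tint moves each channel 93% toward 255:
  R: 235 + 18.6 = 253.6 → 254
  G: 239 + 14.88 = 253.88 → 254
  B: 211 + 0.93×(255−211) = 211 + 40.92 = 251.92 → 252
rgb(254, 254, 252) = #fefefc.

#fefefc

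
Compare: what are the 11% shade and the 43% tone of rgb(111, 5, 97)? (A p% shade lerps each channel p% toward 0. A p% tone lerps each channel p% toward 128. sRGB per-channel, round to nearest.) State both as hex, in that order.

11% shade:
  R: 111 + 0.11×(0−111) = 111 − 12.21 = 98.79 → 99
  G: 5 + 0.11×(0−5) = 5 − 0.55 = 4.45 → 4
  B: 97 + 0.11×(0−97) = 97 − 10.67 = 86.33 → 86
  → #630456
43% tone:
  R: 111 + 7.31 = 118.31 → 118
  G: 5 + 0.43×(128−5) = 5 + 52.89 = 57.89 → 58
  B: 97 + 0.43×(128−97) = 97 + 13.33 = 110.33 → 110
  → #763A6E

#630456, #763A6E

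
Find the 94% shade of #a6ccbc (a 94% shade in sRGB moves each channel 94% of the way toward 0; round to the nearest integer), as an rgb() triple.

rgb(10, 12, 11)

#a6ccbc is rgb(166, 204, 188).
Lerp each channel 94% toward 0:
  R: 166 + 0.94×(0−166) = 166 − 156.04 = 9.96 → 10
  G: 204 + 0.94×(0−204) = 204 − 191.76 = 12.24 → 12
  B: 188 + 0.94×(0−188) = 188 − 176.72 = 11.28 → 11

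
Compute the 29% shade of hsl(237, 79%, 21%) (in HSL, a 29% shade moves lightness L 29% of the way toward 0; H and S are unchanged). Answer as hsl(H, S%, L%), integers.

hsl(237, 79%, 15%)

L moves 29% from 21 toward 0: 21 − 6.09 = 14.91 → 15.
H and S are unchanged.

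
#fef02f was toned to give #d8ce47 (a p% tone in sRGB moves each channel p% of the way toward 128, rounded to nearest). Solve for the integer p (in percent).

30%

#fef02f is rgb(254, 240, 47); #d8ce47 is rgb(216, 206, 71).
On the R channel (widest range): 216 ≈ 254 + (p/100)(128 − 254), so p ≈ 100×(216 − 254)/(128 − 254) = -3800/-126 = 30.16.
p = 30 reproduces all three channels after rounding.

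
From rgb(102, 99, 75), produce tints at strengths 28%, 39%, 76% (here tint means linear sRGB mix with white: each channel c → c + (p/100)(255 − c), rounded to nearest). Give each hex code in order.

28%: (102 + 42.84 = 144.84→145, 99 + 43.68 = 142.68→143, 75 + 50.4 = 125.4→125) → #918f7d
39%: (102 + 59.67 = 161.67→162, 99 + 60.84 = 159.84→160, 75 + 70.2 = 145.2→145) → #a2a091
76%: (102 + 116.28 = 218.28→218, 99 + 118.56 = 217.56→218, 75 + 136.8 = 211.8→212) → #dadad4

#918f7d, #a2a091, #dadad4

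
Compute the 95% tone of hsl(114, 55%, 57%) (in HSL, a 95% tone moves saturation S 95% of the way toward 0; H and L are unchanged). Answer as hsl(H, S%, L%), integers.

S moves 95% from 55 toward 0: 55 − 52.25 = 2.75 → 3.
H and L are unchanged.

hsl(114, 3%, 57%)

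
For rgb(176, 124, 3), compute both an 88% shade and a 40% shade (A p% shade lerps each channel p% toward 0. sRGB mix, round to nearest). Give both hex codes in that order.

#150F00, #6A4A02

88% shade:
  R: 176 + 0.88×(0−176) = 176 − 154.88 = 21.12 → 21
  G: 124 − 109.12 = 14.88 → 15
  B: 3 − 2.64 = 0.36 → 0
  → #150F00
40% shade:
  R: 176 + 0.4×(0−176) = 176 − 70.4 = 105.6 → 106
  G: 124 + 0.4×(0−124) = 124 − 49.6 = 74.4 → 74
  B: 3 + 0.4×(0−3) = 3 − 1.2 = 1.8 → 2
  → #6A4A02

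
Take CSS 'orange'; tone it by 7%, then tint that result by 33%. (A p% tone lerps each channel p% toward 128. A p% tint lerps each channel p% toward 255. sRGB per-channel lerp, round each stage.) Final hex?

#F9C15A

CSS orange is rgb(255, 165, 0).
A 7% tone moves each channel 7% toward 128:
  R: 255 − 8.89 = 246.11 → 246
  G: 165 + 0.07×(128−165) = 165 − 2.59 = 162.41 → 162
  B: 0 + 0.07×(128−0) = 0 + 8.96 = 8.96 → 9
After the tone: rgb(246, 162, 9) = #F6A209.
Per channel, c → c + 0.33(255 − c):
  R: 246 + 2.97 = 248.97 → 249
  G: 162 + 30.69 = 192.69 → 193
  B: 9 + 81.18 = 90.18 → 90
rgb(249, 193, 90) = #F9C15A.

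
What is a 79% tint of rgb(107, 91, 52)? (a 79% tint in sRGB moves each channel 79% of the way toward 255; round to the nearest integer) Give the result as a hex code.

Lerp each channel 79% toward 255:
  R: 107 + 0.79×(255−107) = 107 + 116.92 = 223.92 → 224
  G: 91 + 0.79×(255−91) = 91 + 129.56 = 220.56 → 221
  B: 52 + 0.79×(255−52) = 52 + 160.37 = 212.37 → 212
rgb(224, 221, 212) = #E0DDD4.

#E0DDD4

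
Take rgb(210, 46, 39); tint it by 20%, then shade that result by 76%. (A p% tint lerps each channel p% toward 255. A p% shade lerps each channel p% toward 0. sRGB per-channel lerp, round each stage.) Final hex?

#351514

Per channel, c → c + 0.2(255 − c):
  R: 210 + 9 = 219 → 219
  G: 46 + 41.8 = 87.8 → 88
  B: 39 + 43.2 = 82.2 → 82
After the tint: rgb(219, 88, 82) = #DB5852.
A 76% shade moves each channel 76% toward 0:
  R: 219 + 0.76×(0−219) = 219 − 166.44 = 52.56 → 53
  G: 88 + 0.76×(0−88) = 88 − 66.88 = 21.12 → 21
  B: 82 − 62.32 = 19.68 → 20
rgb(53, 21, 20) = #351514.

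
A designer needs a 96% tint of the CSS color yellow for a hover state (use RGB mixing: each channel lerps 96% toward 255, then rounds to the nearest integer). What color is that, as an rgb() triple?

rgb(255, 255, 245)

CSS yellow is rgb(255, 255, 0).
Per channel, c → c + 0.96(255 − c):
  R: 255 + 0 = 255 → 255
  G: 255 + 0.96×(255−255) = 255 + 0 = 255 → 255
  B: 0 + 244.8 = 244.8 → 245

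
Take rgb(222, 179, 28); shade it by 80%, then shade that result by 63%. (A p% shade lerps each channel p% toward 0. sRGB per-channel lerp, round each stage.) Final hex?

Per channel, c → c + 0.8(0 − c):
  R: 222 − 177.6 = 44.4 → 44
  G: 179 − 143.2 = 35.8 → 36
  B: 28 + 0.8×(0−28) = 28 − 22.4 = 5.6 → 6
After the shade: rgb(44, 36, 6) = #2c2406.
A 63% shade moves each channel 63% toward 0:
  R: 44 − 27.72 = 16.28 → 16
  G: 36 + 0.63×(0−36) = 36 − 22.68 = 13.32 → 13
  B: 6 + 0.63×(0−6) = 6 − 3.78 = 2.22 → 2
rgb(16, 13, 2) = #100d02.

#100d02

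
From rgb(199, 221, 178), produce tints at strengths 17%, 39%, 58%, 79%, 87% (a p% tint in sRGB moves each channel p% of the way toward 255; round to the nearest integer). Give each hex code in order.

17%: (199 + 9.52 = 208.52→209, 221 + 5.78 = 226.78→227, 178 + 13.09 = 191.09→191) → #D1E3BF
39%: (199 + 21.84 = 220.84→221, 221 + 13.26 = 234.26→234, 178 + 30.03 = 208.03→208) → #DDEAD0
58%: (199 + 32.48 = 231.48→231, 221 + 19.72 = 240.72→241, 178 + 44.66 = 222.66→223) → #E7F1DF
79%: (199 + 44.24 = 243.24→243, 221 + 26.86 = 247.86→248, 178 + 60.83 = 238.83→239) → #F3F8EF
87%: (199 + 48.72 = 247.72→248, 221 + 29.58 = 250.58→251, 178 + 66.99 = 244.99→245) → #F8FBF5

#D1E3BF, #DDEAD0, #E7F1DF, #F3F8EF, #F8FBF5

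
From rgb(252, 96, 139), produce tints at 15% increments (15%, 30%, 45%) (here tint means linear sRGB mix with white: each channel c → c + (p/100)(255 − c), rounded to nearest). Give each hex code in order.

#fc789c, #fd90ae, #fda8bf

15%: (252→252, 96 + 23.85 = 119.85→120, 139 + 17.4 = 156.4→156) → #fc789c
30%: (252 + 0.9 = 252.9→253, 96 + 47.7 = 143.7→144, 139 + 34.8 = 173.8→174) → #fd90ae
45%: (252 + 1.35 = 253.35→253, 96 + 71.55 = 167.55→168, 139 + 52.2 = 191.2→191) → #fda8bf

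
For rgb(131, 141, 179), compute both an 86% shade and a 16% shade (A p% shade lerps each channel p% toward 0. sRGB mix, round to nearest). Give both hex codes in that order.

86% shade:
  R: 131 − 112.66 = 18.34 → 18
  G: 141 − 121.26 = 19.74 → 20
  B: 179 − 153.94 = 25.06 → 25
  → #121419
16% shade:
  R: 131 + 0.16×(0−131) = 131 − 20.96 = 110.04 → 110
  G: 141 + 0.16×(0−141) = 141 − 22.56 = 118.44 → 118
  B: 179 + 0.16×(0−179) = 179 − 28.64 = 150.36 → 150
  → #6E7696

#121419, #6E7696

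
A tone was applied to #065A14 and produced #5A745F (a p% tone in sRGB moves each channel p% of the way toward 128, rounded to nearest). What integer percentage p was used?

#065A14 is rgb(6, 90, 20); #5A745F is rgb(90, 116, 95).
On the R channel (widest range): 90 ≈ 6 + (p/100)(128 − 6), so p ≈ 100×(90 − 6)/(128 − 6) = 8400/122 = 68.85.
p = 69 reproduces all three channels after rounding.

69%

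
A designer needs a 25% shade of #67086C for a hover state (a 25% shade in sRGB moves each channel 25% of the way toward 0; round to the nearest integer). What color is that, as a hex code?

#4D0651

#67086C is rgb(103, 8, 108).
Per channel, c → c + 0.25(0 − c):
  R: 103 + 0.25×(0−103) = 103 − 25.75 = 77.25 → 77
  G: 8 + 0.25×(0−8) = 8 − 2 = 6 → 6
  B: 108 − 27 = 81 → 81
rgb(77, 6, 81) = #4D0651.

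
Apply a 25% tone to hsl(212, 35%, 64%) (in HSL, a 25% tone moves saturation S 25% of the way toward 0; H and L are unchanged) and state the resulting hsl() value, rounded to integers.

hsl(212, 26%, 64%)

S moves 25% from 35 toward 0: 35 − 8.75 = 26.25 → 26.
H and L are unchanged.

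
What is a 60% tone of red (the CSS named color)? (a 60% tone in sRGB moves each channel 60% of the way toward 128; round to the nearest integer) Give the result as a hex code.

#B34D4D

CSS red is rgb(255, 0, 0).
Per channel, c → c + 0.6(128 − c):
  R: 255 + 0.6×(128−255) = 255 − 76.2 = 178.8 → 179
  G: 0 + 0.6×(128−0) = 0 + 76.8 = 76.8 → 77
  B: 0 + 0.6×(128−0) = 0 + 76.8 = 76.8 → 77
rgb(179, 77, 77) = #B34D4D.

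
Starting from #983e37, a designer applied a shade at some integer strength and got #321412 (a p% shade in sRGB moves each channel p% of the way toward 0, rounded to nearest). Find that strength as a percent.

#983e37 is rgb(152, 62, 55); #321412 is rgb(50, 20, 18).
On the R channel (widest range): 50 ≈ 152 + (p/100)(0 − 152), so p ≈ 100×(50 − 152)/(0 − 152) = -10200/-152 = 67.11.
p = 67 reproduces all three channels after rounding.

67%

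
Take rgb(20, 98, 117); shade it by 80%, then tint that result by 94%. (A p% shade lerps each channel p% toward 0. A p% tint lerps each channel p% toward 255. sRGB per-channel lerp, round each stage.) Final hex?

#f0f1f1

Per channel, c → c + 0.8(0 − c):
  R: 20 + 0.8×(0−20) = 20 − 16 = 4 → 4
  G: 98 − 78.4 = 19.6 → 20
  B: 117 + 0.8×(0−117) = 117 − 93.6 = 23.4 → 23
After the shade: rgb(4, 20, 23) = #041417.
A 94% tint moves each channel 94% toward 255:
  R: 4 + 0.94×(255−4) = 4 + 235.94 = 239.94 → 240
  G: 20 + 220.9 = 240.9 → 241
  B: 23 + 218.08 = 241.08 → 241
rgb(240, 241, 241) = #f0f1f1.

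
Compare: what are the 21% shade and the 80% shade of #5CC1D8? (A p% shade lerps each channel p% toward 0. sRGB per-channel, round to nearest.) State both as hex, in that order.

#4998AB, #12272B

#5CC1D8 is rgb(92, 193, 216).
21% shade:
  R: 92 − 19.32 = 72.68 → 73
  G: 193 + 0.21×(0−193) = 193 − 40.53 = 152.47 → 152
  B: 216 + 0.21×(0−216) = 216 − 45.36 = 170.64 → 171
  → #4998AB
80% shade:
  R: 92 + 0.8×(0−92) = 92 − 73.6 = 18.4 → 18
  G: 193 + 0.8×(0−193) = 193 − 154.4 = 38.6 → 39
  B: 216 + 0.8×(0−216) = 216 − 172.8 = 43.2 → 43
  → #12272B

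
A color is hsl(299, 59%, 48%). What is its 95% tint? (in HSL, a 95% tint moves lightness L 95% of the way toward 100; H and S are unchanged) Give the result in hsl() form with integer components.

L moves 95% from 48 toward 100: 48 + 49.4 = 97.4 → 97.
H and S are unchanged.

hsl(299, 59%, 97%)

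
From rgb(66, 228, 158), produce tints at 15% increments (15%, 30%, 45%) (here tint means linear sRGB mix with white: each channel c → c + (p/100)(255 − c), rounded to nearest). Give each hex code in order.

#5EE8AD, #7BECBB, #97F0CA

15%: (66 + 28.35 = 94.35→94, 228 + 4.05 = 232.05→232, 158 + 14.55 = 172.55→173) → #5EE8AD
30%: (66 + 56.7 = 122.7→123, 228 + 8.1 = 236.1→236, 158 + 29.1 = 187.1→187) → #7BECBB
45%: (66 + 85.05 = 151.05→151, 228 + 12.15 = 240.15→240, 158 + 43.65 = 201.65→202) → #97F0CA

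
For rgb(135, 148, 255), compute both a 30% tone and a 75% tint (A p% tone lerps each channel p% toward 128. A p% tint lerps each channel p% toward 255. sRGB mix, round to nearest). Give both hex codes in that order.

30% tone:
  R: 135 + 0.3×(128−135) = 135 − 2.1 = 132.9 → 133
  G: 148 + 0.3×(128−148) = 148 − 6 = 142 → 142
  B: 255 − 38.1 = 216.9 → 217
  → #858ed9
75% tint:
  R: 135 + 0.75×(255−135) = 135 + 90 = 225 → 225
  G: 148 + 0.75×(255−148) = 148 + 80.25 = 228.25 → 228
  B: 255 + 0 = 255 → 255
  → #e1e4ff

#858ed9, #e1e4ff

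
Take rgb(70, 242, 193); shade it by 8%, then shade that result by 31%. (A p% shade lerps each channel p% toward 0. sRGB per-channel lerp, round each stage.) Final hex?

#2c9a7b

An 8% shade moves each channel 8% toward 0:
  R: 70 − 5.6 = 64.4 → 64
  G: 242 − 19.36 = 222.64 → 223
  B: 193 + 0.08×(0−193) = 193 − 15.44 = 177.56 → 178
After the shade: rgb(64, 223, 178) = #40dfb2.
Lerp each channel 31% toward 0:
  R: 64 − 19.84 = 44.16 → 44
  G: 223 + 0.31×(0−223) = 223 − 69.13 = 153.87 → 154
  B: 178 + 0.31×(0−178) = 178 − 55.18 = 122.82 → 123
rgb(44, 154, 123) = #2c9a7b.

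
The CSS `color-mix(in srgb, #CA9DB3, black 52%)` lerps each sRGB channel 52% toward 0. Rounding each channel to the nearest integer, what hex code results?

#CA9DB3 is rgb(202, 157, 179).
Lerp each channel 52% toward 0:
  R: 202 + 0.52×(0−202) = 202 − 105.04 = 96.96 → 97
  G: 157 − 81.64 = 75.36 → 75
  B: 179 + 0.52×(0−179) = 179 − 93.08 = 85.92 → 86
rgb(97, 75, 86) = #614B56.

#614B56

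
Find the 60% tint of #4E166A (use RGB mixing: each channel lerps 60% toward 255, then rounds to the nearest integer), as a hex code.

#4E166A is rgb(78, 22, 106).
A 60% tint moves each channel 60% toward 255:
  R: 78 + 0.6×(255−78) = 78 + 106.2 = 184.2 → 184
  G: 22 + 0.6×(255−22) = 22 + 139.8 = 161.8 → 162
  B: 106 + 89.4 = 195.4 → 195
rgb(184, 162, 195) = #B8A2C3.

#B8A2C3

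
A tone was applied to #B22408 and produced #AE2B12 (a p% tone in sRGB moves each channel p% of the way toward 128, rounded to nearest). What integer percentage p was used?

#B22408 is rgb(178, 36, 8); #AE2B12 is rgb(174, 43, 18).
On the B channel (widest range): 18 ≈ 8 + (p/100)(128 − 8), so p ≈ 100×(18 − 8)/(128 − 8) = 1000/120 = 8.33.
p = 8 reproduces all three channels after rounding.

8%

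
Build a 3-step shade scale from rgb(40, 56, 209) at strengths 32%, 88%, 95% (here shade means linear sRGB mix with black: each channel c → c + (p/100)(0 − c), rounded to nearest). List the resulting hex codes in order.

32%: (40 − 12.8 = 27.2→27, 56 − 17.92 = 38.08→38, 209 − 66.88 = 142.12→142) → #1b268e
88%: (40 − 35.2 = 4.8→5, 56 − 49.28 = 6.72→7, 209 − 183.92 = 25.08→25) → #050719
95%: (40 − 38 = 2→2, 56 − 53.2 = 2.8→3, 209 − 198.55 = 10.45→10) → #02030a

#1b268e, #050719, #02030a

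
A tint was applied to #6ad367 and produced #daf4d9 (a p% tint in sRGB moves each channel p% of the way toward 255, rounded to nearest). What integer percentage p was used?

75%

#6ad367 is rgb(106, 211, 103); #daf4d9 is rgb(218, 244, 217).
On the B channel (widest range): 217 ≈ 103 + (p/100)(255 − 103), so p ≈ 100×(217 − 103)/(255 − 103) = 11400/152 = 75.00.
p = 75 reproduces all three channels after rounding.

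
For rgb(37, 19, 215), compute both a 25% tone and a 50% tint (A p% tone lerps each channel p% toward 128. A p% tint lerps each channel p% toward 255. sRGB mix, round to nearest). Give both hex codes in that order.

#3C2EC1, #9289EB

25% tone:
  R: 37 + 0.25×(128−37) = 37 + 22.75 = 59.75 → 60
  G: 19 + 27.25 = 46.25 → 46
  B: 215 + 0.25×(128−215) = 215 − 21.75 = 193.25 → 193
  → #3C2EC1
50% tint:
  R: 37 + 0.5×(255−37) = 37 + 109 = 146 → 146
  G: 19 + 118 = 137 → 137
  B: 215 + 0.5×(255−215) = 215 + 20 = 235 → 235
  → #9289EB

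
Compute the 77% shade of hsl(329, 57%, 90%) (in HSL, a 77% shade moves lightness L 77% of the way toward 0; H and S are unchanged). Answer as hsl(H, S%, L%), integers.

L moves 77% from 90 toward 0: 90 − 69.3 = 20.7 → 21.
H and S are unchanged.

hsl(329, 57%, 21%)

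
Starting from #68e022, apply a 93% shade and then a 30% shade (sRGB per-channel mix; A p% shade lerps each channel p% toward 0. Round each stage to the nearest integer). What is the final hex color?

#68e022 is rgb(104, 224, 34).
A 93% shade moves each channel 93% toward 0:
  R: 104 + 0.93×(0−104) = 104 − 96.72 = 7.28 → 7
  G: 224 + 0.93×(0−224) = 224 − 208.32 = 15.68 → 16
  B: 34 − 31.62 = 2.38 → 2
After the shade: rgb(7, 16, 2) = #071002.
A 30% shade moves each channel 30% toward 0:
  R: 7 + 0.3×(0−7) = 7 − 2.1 = 4.9 → 5
  G: 16 + 0.3×(0−16) = 16 − 4.8 = 11.2 → 11
  B: 2 + 0.3×(0−2) = 2 − 0.6 = 1.4 → 1
rgb(5, 11, 1) = #050b01.

#050b01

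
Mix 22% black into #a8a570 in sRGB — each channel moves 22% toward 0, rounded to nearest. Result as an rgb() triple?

#a8a570 is rgb(168, 165, 112).
A 22% shade moves each channel 22% toward 0:
  R: 168 − 36.96 = 131.04 → 131
  G: 165 − 36.3 = 128.7 → 129
  B: 112 − 24.64 = 87.36 → 87

rgb(131, 129, 87)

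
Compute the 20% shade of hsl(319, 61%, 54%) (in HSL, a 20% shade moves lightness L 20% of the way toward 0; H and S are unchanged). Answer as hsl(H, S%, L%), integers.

L moves 20% from 54 toward 0: 54 − 10.8 = 43.2 → 43.
H and S are unchanged.

hsl(319, 61%, 43%)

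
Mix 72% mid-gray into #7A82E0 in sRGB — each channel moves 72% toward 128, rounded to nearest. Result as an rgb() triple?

rgb(126, 129, 155)

#7A82E0 is rgb(122, 130, 224).
Lerp each channel 72% toward 128:
  R: 122 + 0.72×(128−122) = 122 + 4.32 = 126.32 → 126
  G: 130 + 0.72×(128−130) = 130 − 1.44 = 128.56 → 129
  B: 224 + 0.72×(128−224) = 224 − 69.12 = 154.88 → 155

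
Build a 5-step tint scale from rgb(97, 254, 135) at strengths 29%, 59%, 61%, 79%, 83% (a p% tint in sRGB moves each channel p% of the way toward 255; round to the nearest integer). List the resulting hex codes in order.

#8ffeaa, #beffce, #c1ffd0, #deffe6, #e4ffeb

29%: (97 + 45.82 = 142.82→143, 254→254, 135 + 34.8 = 169.8→170) → #8ffeaa
59%: (97 + 93.22 = 190.22→190, 254 + 0.59 = 254.59→255, 135 + 70.8 = 205.8→206) → #beffce
61%: (97 + 96.38 = 193.38→193, 254 + 0.61 = 254.61→255, 135 + 73.2 = 208.2→208) → #c1ffd0
79%: (97 + 124.82 = 221.82→222, 254 + 0.79 = 254.79→255, 135 + 94.8 = 229.8→230) → #deffe6
83%: (97 + 131.14 = 228.14→228, 254 + 0.83 = 254.83→255, 135 + 99.6 = 234.6→235) → #e4ffeb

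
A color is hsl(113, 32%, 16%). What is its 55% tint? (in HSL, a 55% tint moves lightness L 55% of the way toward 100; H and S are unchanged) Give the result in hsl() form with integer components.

L moves 55% from 16 toward 100: 16 + 46.2 = 62.2 → 62.
H and S are unchanged.

hsl(113, 32%, 62%)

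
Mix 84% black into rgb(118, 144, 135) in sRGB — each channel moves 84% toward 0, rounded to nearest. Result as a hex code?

Lerp each channel 84% toward 0:
  R: 118 + 0.84×(0−118) = 118 − 99.12 = 18.88 → 19
  G: 144 − 120.96 = 23.04 → 23
  B: 135 + 0.84×(0−135) = 135 − 113.4 = 21.6 → 22
rgb(19, 23, 22) = #131716.

#131716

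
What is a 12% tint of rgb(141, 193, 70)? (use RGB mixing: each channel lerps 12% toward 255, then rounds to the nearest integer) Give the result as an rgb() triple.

rgb(155, 200, 92)

A 12% tint moves each channel 12% toward 255:
  R: 141 + 13.68 = 154.68 → 155
  G: 193 + 7.44 = 200.44 → 200
  B: 70 + 0.12×(255−70) = 70 + 22.2 = 92.2 → 92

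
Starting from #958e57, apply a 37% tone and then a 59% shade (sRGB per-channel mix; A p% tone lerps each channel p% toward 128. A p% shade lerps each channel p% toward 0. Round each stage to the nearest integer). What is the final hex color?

#3a382a

#958e57 is rgb(149, 142, 87).
Per channel, c → c + 0.37(128 − c):
  R: 149 + 0.37×(128−149) = 149 − 7.77 = 141.23 → 141
  G: 142 − 5.18 = 136.82 → 137
  B: 87 + 15.17 = 102.17 → 102
After the tone: rgb(141, 137, 102) = #8d8966.
Lerp each channel 59% toward 0:
  R: 141 − 83.19 = 57.81 → 58
  G: 137 − 80.83 = 56.17 → 56
  B: 102 + 0.59×(0−102) = 102 − 60.18 = 41.82 → 42
rgb(58, 56, 42) = #3a382a.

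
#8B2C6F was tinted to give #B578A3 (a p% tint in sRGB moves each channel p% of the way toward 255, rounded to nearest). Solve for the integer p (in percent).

#8B2C6F is rgb(139, 44, 111); #B578A3 is rgb(181, 120, 163).
On the G channel (widest range): 120 ≈ 44 + (p/100)(255 − 44), so p ≈ 100×(120 − 44)/(255 − 44) = 7600/211 = 36.02.
p = 36 reproduces all three channels after rounding.

36%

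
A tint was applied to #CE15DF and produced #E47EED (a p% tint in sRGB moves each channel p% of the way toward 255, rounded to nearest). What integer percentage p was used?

#CE15DF is rgb(206, 21, 223); #E47EED is rgb(228, 126, 237).
On the G channel (widest range): 126 ≈ 21 + (p/100)(255 − 21), so p ≈ 100×(126 − 21)/(255 − 21) = 10500/234 = 44.87.
p = 45 reproduces all three channels after rounding.

45%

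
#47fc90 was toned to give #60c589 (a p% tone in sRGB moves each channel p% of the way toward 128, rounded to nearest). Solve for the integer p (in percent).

44%

#47fc90 is rgb(71, 252, 144); #60c589 is rgb(96, 197, 137).
On the G channel (widest range): 197 ≈ 252 + (p/100)(128 − 252), so p ≈ 100×(197 − 252)/(128 − 252) = -5500/-124 = 44.35.
p = 44 reproduces all three channels after rounding.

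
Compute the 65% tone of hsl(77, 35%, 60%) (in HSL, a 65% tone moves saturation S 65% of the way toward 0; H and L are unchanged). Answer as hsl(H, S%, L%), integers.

S moves 65% from 35 toward 0: 35 − 22.75 = 12.25 → 12.
H and L are unchanged.

hsl(77, 12%, 60%)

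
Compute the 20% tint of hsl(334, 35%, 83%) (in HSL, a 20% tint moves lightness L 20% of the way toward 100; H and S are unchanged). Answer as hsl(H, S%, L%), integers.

hsl(334, 35%, 86%)

L moves 20% from 83 toward 100: 83 + 3.4 = 86.4 → 86.
H and S are unchanged.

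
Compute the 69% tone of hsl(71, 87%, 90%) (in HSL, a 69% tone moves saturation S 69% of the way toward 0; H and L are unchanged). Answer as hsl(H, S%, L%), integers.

S moves 69% from 87 toward 0: 87 − 60.03 = 26.97 → 27.
H and L are unchanged.

hsl(71, 27%, 90%)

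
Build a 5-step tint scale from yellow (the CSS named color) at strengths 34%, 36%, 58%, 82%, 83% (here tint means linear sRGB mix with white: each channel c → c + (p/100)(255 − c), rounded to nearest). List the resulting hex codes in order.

#FFFF57, #FFFF5C, #FFFF94, #FFFFD1, #FFFFD4

CSS yellow is rgb(255, 255, 0).
34%: (255→255, 255→255, 0 + 86.7 = 86.7→87) → #FFFF57
36%: (255→255, 255→255, 0 + 91.8 = 91.8→92) → #FFFF5C
58%: (255→255, 255→255, 0 + 147.9 = 147.9→148) → #FFFF94
82%: (255→255, 255→255, 0 + 209.1 = 209.1→209) → #FFFFD1
83%: (255→255, 255→255, 0 + 211.65 = 211.65→212) → #FFFFD4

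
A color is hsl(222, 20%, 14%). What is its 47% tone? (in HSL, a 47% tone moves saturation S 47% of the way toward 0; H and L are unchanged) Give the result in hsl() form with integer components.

hsl(222, 11%, 14%)

S moves 47% from 20 toward 0: 20 − 9.4 = 10.6 → 11.
H and L are unchanged.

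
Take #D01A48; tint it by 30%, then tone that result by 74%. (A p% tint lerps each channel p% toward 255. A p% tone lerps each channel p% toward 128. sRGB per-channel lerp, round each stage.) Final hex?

#987780

#D01A48 is rgb(208, 26, 72).
A 30% tint moves each channel 30% toward 255:
  R: 208 + 0.3×(255−208) = 208 + 14.1 = 222.1 → 222
  G: 26 + 68.7 = 94.7 → 95
  B: 72 + 0.3×(255−72) = 72 + 54.9 = 126.9 → 127
After the tint: rgb(222, 95, 127) = #DE5F7F.
Lerp each channel 74% toward 128:
  R: 222 − 69.56 = 152.44 → 152
  G: 95 + 24.42 = 119.42 → 119
  B: 127 + 0.74 = 127.74 → 128
rgb(152, 119, 128) = #987780.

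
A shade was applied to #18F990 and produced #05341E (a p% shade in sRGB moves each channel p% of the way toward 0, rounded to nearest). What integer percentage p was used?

79%

#18F990 is rgb(24, 249, 144); #05341E is rgb(5, 52, 30).
On the G channel (widest range): 52 ≈ 249 + (p/100)(0 − 249), so p ≈ 100×(52 − 249)/(0 − 249) = -19700/-249 = 79.12.
p = 79 reproduces all three channels after rounding.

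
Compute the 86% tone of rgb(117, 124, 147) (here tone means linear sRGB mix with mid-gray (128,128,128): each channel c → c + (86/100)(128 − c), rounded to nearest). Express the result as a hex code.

#7e7f83

Lerp each channel 86% toward 128:
  R: 117 + 0.86×(128−117) = 117 + 9.46 = 126.46 → 126
  G: 124 + 3.44 = 127.44 → 127
  B: 147 − 16.34 = 130.66 → 131
rgb(126, 127, 131) = #7e7f83.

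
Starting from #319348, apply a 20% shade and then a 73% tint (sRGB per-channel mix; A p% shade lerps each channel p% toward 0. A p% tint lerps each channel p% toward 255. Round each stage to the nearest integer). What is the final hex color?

#C5DACA

#319348 is rgb(49, 147, 72).
Per channel, c → c + 0.2(0 − c):
  R: 49 + 0.2×(0−49) = 49 − 9.8 = 39.2 → 39
  G: 147 + 0.2×(0−147) = 147 − 29.4 = 117.6 → 118
  B: 72 + 0.2×(0−72) = 72 − 14.4 = 57.6 → 58
After the shade: rgb(39, 118, 58) = #27763A.
Per channel, c → c + 0.73(255 − c):
  R: 39 + 0.73×(255−39) = 39 + 157.68 = 196.68 → 197
  G: 118 + 100.01 = 218.01 → 218
  B: 58 + 0.73×(255−58) = 58 + 143.81 = 201.81 → 202
rgb(197, 218, 202) = #C5DACA.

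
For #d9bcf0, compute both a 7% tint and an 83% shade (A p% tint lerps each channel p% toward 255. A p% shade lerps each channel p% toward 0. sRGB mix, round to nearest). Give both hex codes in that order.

#d9bcf0 is rgb(217, 188, 240).
7% tint:
  R: 217 + 0.07×(255−217) = 217 + 2.66 = 219.66 → 220
  G: 188 + 4.69 = 192.69 → 193
  B: 240 + 0.07×(255−240) = 240 + 1.05 = 241.05 → 241
  → #dcc1f1
83% shade:
  R: 217 − 180.11 = 36.89 → 37
  G: 188 − 156.04 = 31.96 → 32
  B: 240 + 0.83×(0−240) = 240 − 199.2 = 40.8 → 41
  → #252029

#dcc1f1, #252029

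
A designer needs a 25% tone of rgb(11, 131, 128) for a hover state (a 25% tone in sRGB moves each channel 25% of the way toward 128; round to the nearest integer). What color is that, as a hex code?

Per channel, c → c + 0.25(128 − c):
  R: 11 + 0.25×(128−11) = 11 + 29.25 = 40.25 → 40
  G: 131 + 0.25×(128−131) = 131 − 0.75 = 130.25 → 130
  B: 128 + 0 = 128 → 128
rgb(40, 130, 128) = #288280.

#288280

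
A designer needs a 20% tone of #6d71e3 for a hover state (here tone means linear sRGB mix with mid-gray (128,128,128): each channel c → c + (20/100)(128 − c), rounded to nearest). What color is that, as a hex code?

#7174cf

#6d71e3 is rgb(109, 113, 227).
Per channel, c → c + 0.2(128 − c):
  R: 109 + 3.8 = 112.8 → 113
  G: 113 + 0.2×(128−113) = 113 + 3 = 116 → 116
  B: 227 − 19.8 = 207.2 → 207
rgb(113, 116, 207) = #7174cf.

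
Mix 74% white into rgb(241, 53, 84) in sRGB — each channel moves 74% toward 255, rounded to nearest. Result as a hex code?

#FBCAD3

A 74% tint moves each channel 74% toward 255:
  R: 241 + 10.36 = 251.36 → 251
  G: 53 + 149.48 = 202.48 → 202
  B: 84 + 0.74×(255−84) = 84 + 126.54 = 210.54 → 211
rgb(251, 202, 211) = #FBCAD3.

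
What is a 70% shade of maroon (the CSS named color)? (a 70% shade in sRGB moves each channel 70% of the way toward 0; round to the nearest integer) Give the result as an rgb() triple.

CSS maroon is rgb(128, 0, 0).
Lerp each channel 70% toward 0:
  R: 128 − 89.6 = 38.4 → 38
  G: 0 + 0.7×(0−0) = 0 + 0 = 0 → 0
  B: 0 + 0.7×(0−0) = 0 + 0 = 0 → 0

rgb(38, 0, 0)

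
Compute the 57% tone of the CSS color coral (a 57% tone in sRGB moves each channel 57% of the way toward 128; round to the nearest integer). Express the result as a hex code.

CSS coral is rgb(255, 127, 80).
Lerp each channel 57% toward 128:
  R: 255 − 72.39 = 182.61 → 183
  G: 127 + 0.57×(128−127) = 127 + 0.57 = 127.57 → 128
  B: 80 + 0.57×(128−80) = 80 + 27.36 = 107.36 → 107
rgb(183, 128, 107) = #B7806B.

#B7806B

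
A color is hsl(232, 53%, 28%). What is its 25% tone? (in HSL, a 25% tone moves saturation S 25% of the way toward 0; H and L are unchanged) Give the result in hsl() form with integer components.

hsl(232, 40%, 28%)

S moves 25% from 53 toward 0: 53 − 13.25 = 39.75 → 40.
H and L are unchanged.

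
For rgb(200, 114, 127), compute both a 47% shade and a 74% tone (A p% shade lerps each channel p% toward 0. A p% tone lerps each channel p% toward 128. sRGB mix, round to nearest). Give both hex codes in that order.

47% shade:
  R: 200 + 0.47×(0−200) = 200 − 94 = 106 → 106
  G: 114 + 0.47×(0−114) = 114 − 53.58 = 60.42 → 60
  B: 127 + 0.47×(0−127) = 127 − 59.69 = 67.31 → 67
  → #6a3c43
74% tone:
  R: 200 − 53.28 = 146.72 → 147
  G: 114 + 0.74×(128−114) = 114 + 10.36 = 124.36 → 124
  B: 127 + 0.74×(128−127) = 127 + 0.74 = 127.74 → 128
  → #937c80

#6a3c43, #937c80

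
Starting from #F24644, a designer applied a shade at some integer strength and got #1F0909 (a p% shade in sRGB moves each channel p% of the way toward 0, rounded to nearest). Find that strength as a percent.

#F24644 is rgb(242, 70, 68); #1F0909 is rgb(31, 9, 9).
On the R channel (widest range): 31 ≈ 242 + (p/100)(0 − 242), so p ≈ 100×(31 − 242)/(0 − 242) = -21100/-242 = 87.19.
p = 87 reproduces all three channels after rounding.

87%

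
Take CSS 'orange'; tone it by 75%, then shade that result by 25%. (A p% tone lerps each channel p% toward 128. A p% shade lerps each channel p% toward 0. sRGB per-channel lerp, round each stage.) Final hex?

#786748

CSS orange is rgb(255, 165, 0).
Lerp each channel 75% toward 128:
  R: 255 + 0.75×(128−255) = 255 − 95.25 = 159.75 → 160
  G: 165 − 27.75 = 137.25 → 137
  B: 0 + 96 = 96 → 96
After the tone: rgb(160, 137, 96) = #A08960.
Per channel, c → c + 0.25(0 − c):
  R: 160 + 0.25×(0−160) = 160 − 40 = 120 → 120
  G: 137 + 0.25×(0−137) = 137 − 34.25 = 102.75 → 103
  B: 96 − 24 = 72 → 72
rgb(120, 103, 72) = #786748.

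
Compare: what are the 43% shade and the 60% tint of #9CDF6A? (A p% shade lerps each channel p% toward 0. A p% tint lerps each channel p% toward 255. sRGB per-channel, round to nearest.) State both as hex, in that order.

#9CDF6A is rgb(156, 223, 106).
43% shade:
  R: 156 + 0.43×(0−156) = 156 − 67.08 = 88.92 → 89
  G: 223 + 0.43×(0−223) = 223 − 95.89 = 127.11 → 127
  B: 106 − 45.58 = 60.42 → 60
  → #597F3C
60% tint:
  R: 156 + 0.6×(255−156) = 156 + 59.4 = 215.4 → 215
  G: 223 + 0.6×(255−223) = 223 + 19.2 = 242.2 → 242
  B: 106 + 0.6×(255−106) = 106 + 89.4 = 195.4 → 195
  → #D7F2C3

#597F3C, #D7F2C3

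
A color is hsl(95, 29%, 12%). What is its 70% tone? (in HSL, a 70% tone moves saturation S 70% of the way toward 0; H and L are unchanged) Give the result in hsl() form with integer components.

hsl(95, 9%, 12%)

S moves 70% from 29 toward 0: 29 − 20.3 = 8.7 → 9.
H and L are unchanged.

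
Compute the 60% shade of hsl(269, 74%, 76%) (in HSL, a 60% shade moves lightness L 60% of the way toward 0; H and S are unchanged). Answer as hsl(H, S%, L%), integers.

hsl(269, 74%, 30%)

L moves 60% from 76 toward 0: 76 − 45.6 = 30.4 → 30.
H and S are unchanged.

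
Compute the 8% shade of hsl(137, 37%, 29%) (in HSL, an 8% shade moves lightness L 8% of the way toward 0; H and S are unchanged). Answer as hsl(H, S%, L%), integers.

L moves 8% from 29 toward 0: 29 − 2.32 = 26.68 → 27.
H and S are unchanged.

hsl(137, 37%, 27%)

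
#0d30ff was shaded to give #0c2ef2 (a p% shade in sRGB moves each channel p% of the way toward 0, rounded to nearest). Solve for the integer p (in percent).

#0d30ff is rgb(13, 48, 255); #0c2ef2 is rgb(12, 46, 242).
On the B channel (widest range): 242 ≈ 255 + (p/100)(0 − 255), so p ≈ 100×(242 − 255)/(0 − 255) = -1300/-255 = 5.10.
p = 5 reproduces all three channels after rounding.

5%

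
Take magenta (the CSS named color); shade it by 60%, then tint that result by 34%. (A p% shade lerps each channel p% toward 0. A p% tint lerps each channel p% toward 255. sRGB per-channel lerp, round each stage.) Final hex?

#9a579a

CSS magenta is rgb(255, 0, 255).
Per channel, c → c + 0.6(0 − c):
  R: 255 + 0.6×(0−255) = 255 − 153 = 102 → 102
  G: 0 + 0 = 0 → 0
  B: 255 − 153 = 102 → 102
After the shade: rgb(102, 0, 102) = #660066.
A 34% tint moves each channel 34% toward 255:
  R: 102 + 0.34×(255−102) = 102 + 52.02 = 154.02 → 154
  G: 0 + 0.34×(255−0) = 0 + 86.7 = 86.7 → 87
  B: 102 + 52.02 = 154.02 → 154
rgb(154, 87, 154) = #9a579a.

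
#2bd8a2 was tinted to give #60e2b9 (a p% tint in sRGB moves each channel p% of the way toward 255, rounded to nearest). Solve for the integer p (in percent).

25%

#2bd8a2 is rgb(43, 216, 162); #60e2b9 is rgb(96, 226, 185).
On the R channel (widest range): 96 ≈ 43 + (p/100)(255 − 43), so p ≈ 100×(96 − 43)/(255 − 43) = 5300/212 = 25.00.
p = 25 reproduces all three channels after rounding.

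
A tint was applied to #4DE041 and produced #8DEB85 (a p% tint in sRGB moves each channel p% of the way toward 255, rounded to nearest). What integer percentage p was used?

#4DE041 is rgb(77, 224, 65); #8DEB85 is rgb(141, 235, 133).
On the B channel (widest range): 133 ≈ 65 + (p/100)(255 − 65), so p ≈ 100×(133 − 65)/(255 − 65) = 6800/190 = 35.79.
p = 36 reproduces all three channels after rounding.

36%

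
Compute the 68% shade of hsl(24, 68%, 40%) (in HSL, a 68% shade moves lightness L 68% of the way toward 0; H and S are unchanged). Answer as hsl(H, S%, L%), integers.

hsl(24, 68%, 13%)

L moves 68% from 40 toward 0: 40 − 27.2 = 12.8 → 13.
H and S are unchanged.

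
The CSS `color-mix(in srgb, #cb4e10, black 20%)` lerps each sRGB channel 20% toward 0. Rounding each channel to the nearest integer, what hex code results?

#cb4e10 is rgb(203, 78, 16).
Lerp each channel 20% toward 0:
  R: 203 + 0.2×(0−203) = 203 − 40.6 = 162.4 → 162
  G: 78 + 0.2×(0−78) = 78 − 15.6 = 62.4 → 62
  B: 16 − 3.2 = 12.8 → 13
rgb(162, 62, 13) = #a23e0d.

#a23e0d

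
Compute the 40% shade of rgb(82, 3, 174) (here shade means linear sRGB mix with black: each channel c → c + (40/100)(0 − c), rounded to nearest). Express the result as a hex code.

A 40% shade moves each channel 40% toward 0:
  R: 82 + 0.4×(0−82) = 82 − 32.8 = 49.2 → 49
  G: 3 + 0.4×(0−3) = 3 − 1.2 = 1.8 → 2
  B: 174 + 0.4×(0−174) = 174 − 69.6 = 104.4 → 104
rgb(49, 2, 104) = #310268.

#310268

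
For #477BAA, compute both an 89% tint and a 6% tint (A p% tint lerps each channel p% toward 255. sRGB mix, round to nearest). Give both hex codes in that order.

#EBF0F6, #5283AF

#477BAA is rgb(71, 123, 170).
89% tint:
  R: 71 + 0.89×(255−71) = 71 + 163.76 = 234.76 → 235
  G: 123 + 0.89×(255−123) = 123 + 117.48 = 240.48 → 240
  B: 170 + 0.89×(255−170) = 170 + 75.65 = 245.65 → 246
  → #EBF0F6
6% tint:
  R: 71 + 0.06×(255−71) = 71 + 11.04 = 82.04 → 82
  G: 123 + 7.92 = 130.92 → 131
  B: 170 + 0.06×(255−170) = 170 + 5.1 = 175.1 → 175
  → #5283AF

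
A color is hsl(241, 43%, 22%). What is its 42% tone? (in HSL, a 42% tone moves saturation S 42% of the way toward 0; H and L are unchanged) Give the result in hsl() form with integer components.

S moves 42% from 43 toward 0: 43 − 18.06 = 24.94 → 25.
H and L are unchanged.

hsl(241, 25%, 22%)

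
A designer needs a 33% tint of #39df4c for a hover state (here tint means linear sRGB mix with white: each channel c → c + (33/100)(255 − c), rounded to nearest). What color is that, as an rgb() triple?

#39df4c is rgb(57, 223, 76).
Per channel, c → c + 0.33(255 − c):
  R: 57 + 0.33×(255−57) = 57 + 65.34 = 122.34 → 122
  G: 223 + 0.33×(255−223) = 223 + 10.56 = 233.56 → 234
  B: 76 + 59.07 = 135.07 → 135

rgb(122, 234, 135)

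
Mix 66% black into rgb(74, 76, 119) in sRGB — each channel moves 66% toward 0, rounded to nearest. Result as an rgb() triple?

Per channel, c → c + 0.66(0 − c):
  R: 74 − 48.84 = 25.16 → 25
  G: 76 − 50.16 = 25.84 → 26
  B: 119 + 0.66×(0−119) = 119 − 78.54 = 40.46 → 40

rgb(25, 26, 40)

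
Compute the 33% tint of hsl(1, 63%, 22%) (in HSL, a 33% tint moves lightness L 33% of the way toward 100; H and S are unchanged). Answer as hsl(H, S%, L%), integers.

hsl(1, 63%, 48%)

L moves 33% from 22 toward 100: 22 + 25.74 = 47.74 → 48.
H and S are unchanged.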